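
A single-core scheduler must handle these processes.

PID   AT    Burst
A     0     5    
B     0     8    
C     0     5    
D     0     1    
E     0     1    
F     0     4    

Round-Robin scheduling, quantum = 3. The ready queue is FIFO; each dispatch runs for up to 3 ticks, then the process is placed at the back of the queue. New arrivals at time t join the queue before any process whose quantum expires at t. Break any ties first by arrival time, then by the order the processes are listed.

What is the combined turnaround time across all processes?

Schedule: | A 0-3 | B 3-6 | C 6-9 | D 9-10 | E 10-11 | F 11-14 | A 14-16 | B 16-19 | C 19-21 | F 21-22 | B 22-24 |
Completion: A=16  B=24  C=21  D=10  E=11  F=22
Turnaround (C−A): A=16  B=24  C=21  D=10  E=11  F=22
Turnaround = completion − arrival: A=16, B=24, C=21, D=10, E=11, F=22
Total turnaround = 16 + 24 + 21 + 10 + 11 + 22 = 104

104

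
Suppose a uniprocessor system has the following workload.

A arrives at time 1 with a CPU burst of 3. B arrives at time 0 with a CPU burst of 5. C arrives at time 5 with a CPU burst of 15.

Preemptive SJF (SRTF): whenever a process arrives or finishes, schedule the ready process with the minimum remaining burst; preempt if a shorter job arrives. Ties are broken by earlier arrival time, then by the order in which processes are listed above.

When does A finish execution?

4

Schedule: | B 0-1 | A 1-4 | B 4-8 | C 8-23 |
Completion: A=4  B=8  C=23
Turnaround (C−A): A=3  B=8  C=18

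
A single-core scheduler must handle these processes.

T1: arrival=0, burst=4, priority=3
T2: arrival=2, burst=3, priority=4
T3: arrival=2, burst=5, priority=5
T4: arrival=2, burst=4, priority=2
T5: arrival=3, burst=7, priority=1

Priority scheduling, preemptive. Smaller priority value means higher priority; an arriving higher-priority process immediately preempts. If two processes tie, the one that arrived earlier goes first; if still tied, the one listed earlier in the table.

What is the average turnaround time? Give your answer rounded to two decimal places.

14.00

Gantt: | T1 0-2 | T4 2-3 | T5 3-10 | T4 10-13 | T1 13-15 | T2 15-18 | T3 18-23 |
Completion: T1=15  T2=18  T3=23  T4=13  T5=10
Turnaround times: T1=15, T2=16, T3=21, T4=11, T5=7
Average turnaround = (15+16+21+11+7) / 5 = 70/5 = 14.00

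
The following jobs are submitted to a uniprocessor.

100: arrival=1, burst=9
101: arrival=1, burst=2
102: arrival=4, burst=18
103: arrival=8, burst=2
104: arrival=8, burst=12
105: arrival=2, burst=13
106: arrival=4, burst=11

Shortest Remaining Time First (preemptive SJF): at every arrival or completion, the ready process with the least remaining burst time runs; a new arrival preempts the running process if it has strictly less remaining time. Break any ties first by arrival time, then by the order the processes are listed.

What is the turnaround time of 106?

Timeline: | idle 0-1 | 101 1-3 | 100 3-8 | 103 8-10 | 100 10-14 | 106 14-25 | 104 25-37 | 105 37-50 | 102 50-68 |
Completion: 100=14  101=3  102=68  103=10  104=37  105=50  106=25
Turnaround (C−A): 100=13  101=2  102=64  103=2  104=29  105=48  106=21
Turnaround(106) = completion − arrival = 25 − 4 = 21

21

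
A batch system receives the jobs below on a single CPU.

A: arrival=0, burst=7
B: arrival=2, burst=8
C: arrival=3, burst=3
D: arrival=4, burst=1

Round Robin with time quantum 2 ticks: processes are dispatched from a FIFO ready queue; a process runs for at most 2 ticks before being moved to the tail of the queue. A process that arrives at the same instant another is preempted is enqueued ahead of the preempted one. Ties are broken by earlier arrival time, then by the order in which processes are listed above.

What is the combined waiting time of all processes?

31

Schedule: | A 0-2 | B 2-4 | A 4-6 | C 6-8 | D 8-9 | B 9-11 | A 11-13 | C 13-14 | B 14-16 | A 16-17 | B 17-19 |
Completion: A=17  B=19  C=14  D=9
Turnaround (C−A): A=17  B=17  C=11  D=5
Waiting = turnaround − burst: A=10, B=9, C=8, D=4
Total waiting = 10 + 9 + 8 + 4 = 31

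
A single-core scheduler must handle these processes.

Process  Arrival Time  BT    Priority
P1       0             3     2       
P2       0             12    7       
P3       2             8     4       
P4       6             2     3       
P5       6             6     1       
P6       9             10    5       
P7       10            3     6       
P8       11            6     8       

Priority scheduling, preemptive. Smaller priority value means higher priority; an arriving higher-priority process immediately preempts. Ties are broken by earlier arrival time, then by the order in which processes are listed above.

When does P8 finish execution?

Timeline: | P1 0-3 | P3 3-6 | P5 6-12 | P4 12-14 | P3 14-19 | P6 19-29 | P7 29-32 | P2 32-44 | P8 44-50 |
Completion: P1=3  P2=44  P3=19  P4=14  P5=12  P6=29  P7=32  P8=50

50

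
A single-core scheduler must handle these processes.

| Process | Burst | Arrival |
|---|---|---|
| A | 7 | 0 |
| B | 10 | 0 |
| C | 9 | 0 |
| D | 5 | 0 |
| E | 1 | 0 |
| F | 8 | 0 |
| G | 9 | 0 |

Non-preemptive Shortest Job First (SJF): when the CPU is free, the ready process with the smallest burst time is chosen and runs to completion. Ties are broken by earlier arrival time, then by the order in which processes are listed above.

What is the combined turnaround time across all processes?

Timeline: | E 0-1 | D 1-6 | A 6-13 | F 13-21 | C 21-30 | G 30-39 | B 39-49 |
Completion: A=13  B=49  C=30  D=6  E=1  F=21  G=39
Turnaround = completion − arrival: A=13, B=49, C=30, D=6, E=1, F=21, G=39
Total turnaround = 13 + 49 + 30 + 6 + 1 + 21 + 39 = 159

159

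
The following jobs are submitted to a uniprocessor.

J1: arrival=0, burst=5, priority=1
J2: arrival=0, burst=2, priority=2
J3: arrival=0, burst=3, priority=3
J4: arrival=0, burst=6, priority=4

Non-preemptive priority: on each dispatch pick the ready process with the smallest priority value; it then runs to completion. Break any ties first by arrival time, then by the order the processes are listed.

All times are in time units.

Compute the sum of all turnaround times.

Gantt: | J1 0-5 | J2 5-7 | J3 7-10 | J4 10-16 |
Completion: J1=5  J2=7  J3=10  J4=16
Turnaround (C−A): J1=5  J2=7  J3=10  J4=16
Turnaround = completion − arrival: J1=5, J2=7, J3=10, J4=16
Total turnaround = 5 + 7 + 10 + 16 = 38

38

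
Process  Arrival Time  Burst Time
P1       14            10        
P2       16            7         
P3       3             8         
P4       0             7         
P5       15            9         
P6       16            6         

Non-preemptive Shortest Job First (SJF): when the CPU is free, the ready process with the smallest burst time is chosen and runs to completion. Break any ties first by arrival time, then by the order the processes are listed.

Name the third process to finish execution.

Schedule: | P4 0-7 | P3 7-15 | P5 15-24 | P6 24-30 | P2 30-37 | P1 37-47 |
Completion: P1=47  P2=37  P3=15  P4=7  P5=24  P6=30
Turnaround (C−A): P1=33  P2=21  P3=12  P4=7  P5=9  P6=14
Finish order: P4 → P3 → P5 → P6 → P2 → P1

P5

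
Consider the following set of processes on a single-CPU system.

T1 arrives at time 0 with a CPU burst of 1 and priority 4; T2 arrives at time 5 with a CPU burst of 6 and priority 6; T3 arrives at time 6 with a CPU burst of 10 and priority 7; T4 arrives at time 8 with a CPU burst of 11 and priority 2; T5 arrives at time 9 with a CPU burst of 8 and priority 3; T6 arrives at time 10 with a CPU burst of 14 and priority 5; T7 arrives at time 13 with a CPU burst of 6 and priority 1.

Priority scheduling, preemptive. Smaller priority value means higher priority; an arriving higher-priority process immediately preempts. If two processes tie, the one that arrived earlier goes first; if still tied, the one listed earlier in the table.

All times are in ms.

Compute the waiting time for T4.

6

Timeline: | T1 0-1 | idle 1-5 | T2 5-8 | T4 8-13 | T7 13-19 | T4 19-25 | T5 25-33 | T6 33-47 | T2 47-50 | T3 50-60 |
Completion: T1=1  T2=50  T3=60  T4=25  T5=33  T6=47  T7=19
Turnaround (C−A): T1=1  T2=45  T3=54  T4=17  T5=24  T6=37  T7=6
Waiting(T4) = turnaround − burst = 17 − 11 = 6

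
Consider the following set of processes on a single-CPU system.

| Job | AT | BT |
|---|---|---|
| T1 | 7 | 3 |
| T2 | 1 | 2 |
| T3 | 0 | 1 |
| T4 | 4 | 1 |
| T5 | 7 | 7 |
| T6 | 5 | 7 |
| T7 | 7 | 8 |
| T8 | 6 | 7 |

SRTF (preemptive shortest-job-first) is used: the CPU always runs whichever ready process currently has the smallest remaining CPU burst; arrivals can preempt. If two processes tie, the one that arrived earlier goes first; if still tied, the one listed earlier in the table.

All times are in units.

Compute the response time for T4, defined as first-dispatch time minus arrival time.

0

Gantt: | T3 0-1 | T2 1-3 | idle 3-4 | T4 4-5 | T6 5-7 | T1 7-10 | T6 10-15 | T8 15-22 | T5 22-29 | T7 29-37 |
Completion: T1=10  T2=3  T3=1  T4=5  T5=29  T6=15  T7=37  T8=22
Turnaround (C−A): T1=3  T2=2  T3=1  T4=1  T5=22  T6=10  T7=30  T8=16
Response(T4) = first start − arrival = 4 − 4 = 0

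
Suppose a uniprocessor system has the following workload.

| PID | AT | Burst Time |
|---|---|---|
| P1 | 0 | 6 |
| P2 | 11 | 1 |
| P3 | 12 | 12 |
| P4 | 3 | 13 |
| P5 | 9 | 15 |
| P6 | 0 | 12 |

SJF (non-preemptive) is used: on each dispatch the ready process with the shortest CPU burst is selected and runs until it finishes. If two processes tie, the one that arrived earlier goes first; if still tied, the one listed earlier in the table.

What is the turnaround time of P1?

Timeline: | P1 0-6 | P6 6-18 | P2 18-19 | P3 19-31 | P4 31-44 | P5 44-59 |
Completion: P1=6  P2=19  P3=31  P4=44  P5=59  P6=18
Turnaround (C−A): P1=6  P2=8  P3=19  P4=41  P5=50  P6=18
Turnaround(P1) = completion − arrival = 6 − 0 = 6

6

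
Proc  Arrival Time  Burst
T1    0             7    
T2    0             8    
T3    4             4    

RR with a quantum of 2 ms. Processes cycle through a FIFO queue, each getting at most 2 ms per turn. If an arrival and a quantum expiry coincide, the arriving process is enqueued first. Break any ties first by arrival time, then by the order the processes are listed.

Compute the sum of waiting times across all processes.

27

Timeline: | T1 0-2 | T2 2-4 | T1 4-6 | T3 6-8 | T2 8-10 | T1 10-12 | T3 12-14 | T2 14-16 | T1 16-17 | T2 17-19 |
Completion: T1=17  T2=19  T3=14
Turnaround (C−A): T1=17  T2=19  T3=10
Waiting = turnaround − burst: T1=10, T2=11, T3=6
Total waiting = 10 + 11 + 6 = 27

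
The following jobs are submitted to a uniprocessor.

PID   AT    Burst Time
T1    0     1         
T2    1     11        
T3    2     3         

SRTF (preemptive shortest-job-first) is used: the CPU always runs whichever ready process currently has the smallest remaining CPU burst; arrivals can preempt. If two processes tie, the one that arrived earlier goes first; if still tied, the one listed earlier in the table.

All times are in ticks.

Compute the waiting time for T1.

Gantt: | T1 0-1 | T2 1-2 | T3 2-5 | T2 5-15 |
Completion: T1=1  T2=15  T3=5
Turnaround (C−A): T1=1  T2=14  T3=3
Waiting(T1) = turnaround − burst = 1 − 1 = 0

0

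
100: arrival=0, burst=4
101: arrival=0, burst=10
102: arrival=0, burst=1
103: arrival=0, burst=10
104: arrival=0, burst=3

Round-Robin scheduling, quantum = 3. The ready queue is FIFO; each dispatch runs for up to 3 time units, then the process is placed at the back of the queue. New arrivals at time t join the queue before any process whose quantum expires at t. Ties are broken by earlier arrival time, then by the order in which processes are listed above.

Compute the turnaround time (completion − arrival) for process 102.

7

Schedule: | 100 0-3 | 101 3-6 | 102 6-7 | 103 7-10 | 104 10-13 | 100 13-14 | 101 14-17 | 103 17-20 | 101 20-23 | 103 23-26 | 101 26-27 | 103 27-28 |
Completion: 100=14  101=27  102=7  103=28  104=13
Turnaround (C−A): 100=14  101=27  102=7  103=28  104=13
Turnaround(102) = completion − arrival = 7 − 0 = 7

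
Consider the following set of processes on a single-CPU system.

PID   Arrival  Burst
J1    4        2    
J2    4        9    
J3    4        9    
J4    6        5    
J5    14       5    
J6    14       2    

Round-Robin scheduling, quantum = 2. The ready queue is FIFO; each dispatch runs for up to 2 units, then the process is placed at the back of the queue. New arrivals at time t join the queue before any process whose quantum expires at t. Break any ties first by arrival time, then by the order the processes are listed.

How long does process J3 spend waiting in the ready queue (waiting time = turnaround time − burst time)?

Gantt: | idle 0-4 | J1 4-6 | J2 6-8 | J3 8-10 | J4 10-12 | J2 12-14 | J3 14-16 | J4 16-18 | J5 18-20 | J6 20-22 | J2 22-24 | J3 24-26 | J4 26-27 | J5 27-29 | J2 29-31 | J3 31-33 | J5 33-34 | J2 34-35 | J3 35-36 |
Completion: J1=6  J2=35  J3=36  J4=27  J5=34  J6=22
Turnaround (C−A): J1=2  J2=31  J3=32  J4=21  J5=20  J6=8
Waiting(J3) = turnaround − burst = 32 − 9 = 23

23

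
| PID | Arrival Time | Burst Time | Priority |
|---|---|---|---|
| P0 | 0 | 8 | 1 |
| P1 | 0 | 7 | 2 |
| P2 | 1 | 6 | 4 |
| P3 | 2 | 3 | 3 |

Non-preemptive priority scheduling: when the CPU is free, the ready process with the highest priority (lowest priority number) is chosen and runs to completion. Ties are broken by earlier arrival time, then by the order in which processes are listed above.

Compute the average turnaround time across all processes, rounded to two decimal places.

15.50

Gantt: | P0 0-8 | P1 8-15 | P3 15-18 | P2 18-24 |
Completion: P0=8  P1=15  P2=24  P3=18
Turnaround times: P0=8, P1=15, P2=23, P3=16
Average turnaround = (8+15+23+16) / 4 = 62/4 = 15.50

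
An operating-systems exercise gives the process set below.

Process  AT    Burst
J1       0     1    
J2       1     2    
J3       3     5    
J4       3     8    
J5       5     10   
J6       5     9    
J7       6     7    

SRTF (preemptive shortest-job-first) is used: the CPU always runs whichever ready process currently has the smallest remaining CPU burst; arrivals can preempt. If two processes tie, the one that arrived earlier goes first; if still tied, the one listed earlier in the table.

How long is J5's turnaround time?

37

Gantt: | J1 0-1 | J2 1-3 | J3 3-8 | J7 8-15 | J4 15-23 | J6 23-32 | J5 32-42 |
Completion: J1=1  J2=3  J3=8  J4=23  J5=42  J6=32  J7=15
Turnaround(J5) = completion − arrival = 42 − 5 = 37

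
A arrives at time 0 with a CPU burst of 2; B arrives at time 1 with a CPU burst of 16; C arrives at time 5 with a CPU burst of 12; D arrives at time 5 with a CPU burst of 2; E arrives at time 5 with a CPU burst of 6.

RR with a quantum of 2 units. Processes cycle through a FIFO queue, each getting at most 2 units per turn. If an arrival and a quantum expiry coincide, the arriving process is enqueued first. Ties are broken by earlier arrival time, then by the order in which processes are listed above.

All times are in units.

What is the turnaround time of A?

2

Timeline: | A 0-2 | B 2-6 | C 6-8 | D 8-10 | E 10-12 | B 12-14 | C 14-16 | E 16-18 | B 18-20 | C 20-22 | E 22-24 | B 24-26 | C 26-28 | B 28-30 | C 30-32 | B 32-34 | C 34-36 | B 36-38 |
Completion: A=2  B=38  C=36  D=10  E=24
Turnaround (C−A): A=2  B=37  C=31  D=5  E=19
Turnaround(A) = completion − arrival = 2 − 0 = 2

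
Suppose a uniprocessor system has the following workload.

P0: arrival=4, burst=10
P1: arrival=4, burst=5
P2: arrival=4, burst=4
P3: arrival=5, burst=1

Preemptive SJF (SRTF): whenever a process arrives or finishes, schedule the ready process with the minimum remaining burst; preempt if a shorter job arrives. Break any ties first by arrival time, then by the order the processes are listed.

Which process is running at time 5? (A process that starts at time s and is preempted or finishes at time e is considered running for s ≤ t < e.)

P3

Schedule: | idle 0-4 | P2 4-5 | P3 5-6 | P2 6-9 | P1 9-14 | P0 14-24 |
Completion: P0=24  P1=14  P2=9  P3=6
Turnaround (C−A): P0=20  P1=10  P2=5  P3=1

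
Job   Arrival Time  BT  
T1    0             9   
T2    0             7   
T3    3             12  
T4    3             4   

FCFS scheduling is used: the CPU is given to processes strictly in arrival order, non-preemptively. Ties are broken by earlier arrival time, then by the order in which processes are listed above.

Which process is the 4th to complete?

Gantt: | T1 0-9 | T2 9-16 | T3 16-28 | T4 28-32 |
Completion: T1=9  T2=16  T3=28  T4=32
Finish order: T1 → T2 → T3 → T4

T4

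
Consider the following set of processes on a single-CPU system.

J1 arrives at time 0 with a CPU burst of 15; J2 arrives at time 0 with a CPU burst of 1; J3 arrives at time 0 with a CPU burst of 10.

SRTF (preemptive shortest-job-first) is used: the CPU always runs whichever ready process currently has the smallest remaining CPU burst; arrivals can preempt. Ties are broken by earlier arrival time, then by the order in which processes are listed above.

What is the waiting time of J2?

Schedule: | J2 0-1 | J3 1-11 | J1 11-26 |
Completion: J1=26  J2=1  J3=11
Turnaround (C−A): J1=26  J2=1  J3=11
Waiting(J2) = turnaround − burst = 1 − 1 = 0

0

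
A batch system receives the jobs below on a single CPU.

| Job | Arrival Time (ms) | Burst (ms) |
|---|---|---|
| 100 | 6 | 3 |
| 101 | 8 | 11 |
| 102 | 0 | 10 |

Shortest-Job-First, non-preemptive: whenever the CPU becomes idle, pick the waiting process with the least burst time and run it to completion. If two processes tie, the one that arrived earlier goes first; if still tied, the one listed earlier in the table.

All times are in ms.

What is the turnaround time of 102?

10

Timeline: | 102 0-10 | 100 10-13 | 101 13-24 |
Completion: 100=13  101=24  102=10
Turnaround (C−A): 100=7  101=16  102=10
Turnaround(102) = completion − arrival = 10 − 0 = 10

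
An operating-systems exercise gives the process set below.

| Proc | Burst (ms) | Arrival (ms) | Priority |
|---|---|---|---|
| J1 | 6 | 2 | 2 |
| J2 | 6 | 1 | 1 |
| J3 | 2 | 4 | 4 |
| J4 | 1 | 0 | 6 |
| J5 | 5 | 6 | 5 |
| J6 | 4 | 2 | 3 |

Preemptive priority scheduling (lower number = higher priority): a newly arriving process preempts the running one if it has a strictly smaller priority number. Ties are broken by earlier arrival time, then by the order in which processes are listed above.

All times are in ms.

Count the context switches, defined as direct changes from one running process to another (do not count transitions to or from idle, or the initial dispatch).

5

Schedule: | J4 0-1 | J2 1-7 | J1 7-13 | J6 13-17 | J3 17-19 | J5 19-24 |
Completion: J1=13  J2=7  J3=19  J4=1  J5=24  J6=17
Turnaround (C−A): J1=11  J2=6  J3=15  J4=1  J5=18  J6=15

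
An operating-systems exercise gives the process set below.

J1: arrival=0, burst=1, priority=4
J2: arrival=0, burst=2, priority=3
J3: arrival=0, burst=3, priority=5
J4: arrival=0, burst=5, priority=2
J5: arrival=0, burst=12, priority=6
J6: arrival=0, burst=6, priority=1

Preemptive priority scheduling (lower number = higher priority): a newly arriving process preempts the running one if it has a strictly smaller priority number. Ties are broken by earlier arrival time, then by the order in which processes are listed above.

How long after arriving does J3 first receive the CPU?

Gantt: | J6 0-6 | J4 6-11 | J2 11-13 | J1 13-14 | J3 14-17 | J5 17-29 |
Completion: J1=14  J2=13  J3=17  J4=11  J5=29  J6=6
Response(J3) = first start − arrival = 14 − 0 = 14

14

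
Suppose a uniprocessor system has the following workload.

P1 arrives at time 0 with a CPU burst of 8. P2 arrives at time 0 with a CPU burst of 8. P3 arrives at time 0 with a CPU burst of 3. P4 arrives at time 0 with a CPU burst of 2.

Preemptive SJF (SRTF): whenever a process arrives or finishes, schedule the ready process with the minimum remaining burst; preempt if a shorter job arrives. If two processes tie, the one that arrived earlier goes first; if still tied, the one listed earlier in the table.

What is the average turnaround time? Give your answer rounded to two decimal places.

10.25

Timeline: | P4 0-2 | P3 2-5 | P1 5-13 | P2 13-21 |
Completion: P1=13  P2=21  P3=5  P4=2
Turnaround (C−A): P1=13  P2=21  P3=5  P4=2
Turnaround times: P1=13, P2=21, P3=5, P4=2
Average turnaround = (13+21+5+2) / 4 = 41/4 = 10.25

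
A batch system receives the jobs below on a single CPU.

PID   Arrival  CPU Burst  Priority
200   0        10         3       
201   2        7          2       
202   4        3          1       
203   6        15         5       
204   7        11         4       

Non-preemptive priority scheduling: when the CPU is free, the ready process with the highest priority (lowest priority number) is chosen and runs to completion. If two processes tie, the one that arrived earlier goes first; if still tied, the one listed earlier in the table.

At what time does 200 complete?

10

Gantt: | 200 0-10 | 202 10-13 | 201 13-20 | 204 20-31 | 203 31-46 |
Completion: 200=10  201=20  202=13  203=46  204=31
Turnaround (C−A): 200=10  201=18  202=9  203=40  204=24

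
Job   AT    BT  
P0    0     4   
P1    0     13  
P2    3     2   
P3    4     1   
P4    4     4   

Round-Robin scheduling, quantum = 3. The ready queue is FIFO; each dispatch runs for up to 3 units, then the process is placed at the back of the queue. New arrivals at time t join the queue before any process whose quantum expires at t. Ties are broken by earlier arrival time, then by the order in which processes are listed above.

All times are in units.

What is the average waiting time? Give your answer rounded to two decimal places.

6.60

Gantt: | P0 0-3 | P1 3-6 | P2 6-8 | P0 8-9 | P3 9-10 | P4 10-13 | P1 13-16 | P4 16-17 | P1 17-24 |
Completion: P0=9  P1=24  P2=8  P3=10  P4=17
Waiting times: P0=5, P1=11, P2=3, P3=5, P4=9
Average waiting = (5+11+3+5+9) / 5 = 33/5 = 6.60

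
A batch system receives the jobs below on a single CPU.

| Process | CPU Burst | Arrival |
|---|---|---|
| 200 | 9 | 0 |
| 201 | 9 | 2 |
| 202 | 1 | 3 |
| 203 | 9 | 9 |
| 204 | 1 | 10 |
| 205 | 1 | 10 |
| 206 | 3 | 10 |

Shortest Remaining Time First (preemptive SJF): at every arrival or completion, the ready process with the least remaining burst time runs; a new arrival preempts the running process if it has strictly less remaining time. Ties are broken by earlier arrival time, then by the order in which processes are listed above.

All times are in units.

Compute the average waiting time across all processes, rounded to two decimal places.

4.57

Schedule: | 200 0-3 | 202 3-4 | 200 4-10 | 204 10-11 | 205 11-12 | 206 12-15 | 201 15-24 | 203 24-33 |
Completion: 200=10  201=24  202=4  203=33  204=11  205=12  206=15
Turnaround (C−A): 200=10  201=22  202=1  203=24  204=1  205=2  206=5
Waiting times: 200=1, 201=13, 202=0, 203=15, 204=0, 205=1, 206=2
Average waiting = (1+13+0+15+0+1+2) / 7 = 32/7 = 4.57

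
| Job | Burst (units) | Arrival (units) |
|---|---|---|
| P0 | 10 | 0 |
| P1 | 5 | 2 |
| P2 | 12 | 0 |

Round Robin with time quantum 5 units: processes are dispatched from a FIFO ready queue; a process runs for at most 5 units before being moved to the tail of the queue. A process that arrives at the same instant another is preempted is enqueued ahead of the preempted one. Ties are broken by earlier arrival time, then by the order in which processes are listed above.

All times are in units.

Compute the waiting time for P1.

Timeline: | P0 0-5 | P2 5-10 | P1 10-15 | P0 15-20 | P2 20-27 |
Completion: P0=20  P1=15  P2=27
Turnaround (C−A): P0=20  P1=13  P2=27
Waiting(P1) = turnaround − burst = 13 − 5 = 8

8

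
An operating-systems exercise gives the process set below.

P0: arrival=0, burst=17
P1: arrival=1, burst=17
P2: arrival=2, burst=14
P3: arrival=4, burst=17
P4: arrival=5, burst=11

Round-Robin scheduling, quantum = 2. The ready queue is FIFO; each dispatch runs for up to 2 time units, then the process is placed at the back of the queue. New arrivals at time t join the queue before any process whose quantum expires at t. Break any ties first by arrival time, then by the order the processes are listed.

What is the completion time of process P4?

63

Schedule: | P0 0-2 | P1 2-4 | P2 4-6 | P0 6-8 | P3 8-10 | P1 10-12 | P4 12-14 | P2 14-16 | P0 16-18 | P3 18-20 | P1 20-22 | P4 22-24 | P2 24-26 | P0 26-28 | P3 28-30 | P1 30-32 | P4 32-34 | P2 34-36 | P0 36-38 | P3 38-40 | P1 40-42 | P4 42-44 | P2 44-46 | P0 46-48 | P3 48-50 | P1 50-52 | P4 52-54 | P2 54-56 | P0 56-58 | P3 58-60 | P1 60-62 | P4 62-63 | P2 63-65 | P0 65-67 | P3 67-69 | P1 69-71 | P0 71-72 | P3 72-74 | P1 74-75 | P3 75-76 |
Completion: P0=72  P1=75  P2=65  P3=76  P4=63
Turnaround (C−A): P0=72  P1=74  P2=63  P3=72  P4=58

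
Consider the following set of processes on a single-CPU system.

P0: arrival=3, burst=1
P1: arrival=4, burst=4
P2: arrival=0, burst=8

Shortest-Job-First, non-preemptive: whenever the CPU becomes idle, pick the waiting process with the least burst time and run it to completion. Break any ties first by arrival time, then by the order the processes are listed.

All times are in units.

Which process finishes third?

Gantt: | P2 0-8 | P0 8-9 | P1 9-13 |
Completion: P0=9  P1=13  P2=8
Turnaround (C−A): P0=6  P1=9  P2=8
Finish order: P2 → P0 → P1

P1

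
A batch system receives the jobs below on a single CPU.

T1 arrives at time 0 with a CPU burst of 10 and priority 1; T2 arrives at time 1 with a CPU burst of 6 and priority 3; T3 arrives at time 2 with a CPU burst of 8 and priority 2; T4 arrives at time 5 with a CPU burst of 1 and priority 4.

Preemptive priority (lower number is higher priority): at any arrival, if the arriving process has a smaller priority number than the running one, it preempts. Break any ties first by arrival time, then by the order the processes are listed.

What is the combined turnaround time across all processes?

Gantt: | T1 0-10 | T3 10-18 | T2 18-24 | T4 24-25 |
Completion: T1=10  T2=24  T3=18  T4=25
Turnaround = completion − arrival: T1=10, T2=23, T3=16, T4=20
Total turnaround = 10 + 23 + 16 + 20 = 69

69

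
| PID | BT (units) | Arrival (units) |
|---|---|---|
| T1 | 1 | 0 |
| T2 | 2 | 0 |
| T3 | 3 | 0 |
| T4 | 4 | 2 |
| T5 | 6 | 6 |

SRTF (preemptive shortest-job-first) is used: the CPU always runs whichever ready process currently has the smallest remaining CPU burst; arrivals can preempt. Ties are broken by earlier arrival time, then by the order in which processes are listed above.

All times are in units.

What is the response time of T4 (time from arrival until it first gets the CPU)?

4

Timeline: | T1 0-1 | T2 1-3 | T3 3-6 | T4 6-10 | T5 10-16 |
Completion: T1=1  T2=3  T3=6  T4=10  T5=16
Turnaround (C−A): T1=1  T2=3  T3=6  T4=8  T5=10
Response(T4) = first start − arrival = 6 − 2 = 4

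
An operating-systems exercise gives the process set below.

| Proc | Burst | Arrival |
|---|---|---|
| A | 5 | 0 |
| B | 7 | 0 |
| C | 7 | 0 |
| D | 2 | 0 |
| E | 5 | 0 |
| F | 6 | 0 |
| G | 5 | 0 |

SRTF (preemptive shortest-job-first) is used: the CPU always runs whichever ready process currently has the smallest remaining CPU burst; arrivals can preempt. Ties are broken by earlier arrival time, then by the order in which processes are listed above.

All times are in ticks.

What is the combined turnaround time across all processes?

Timeline: | D 0-2 | A 2-7 | E 7-12 | G 12-17 | F 17-23 | B 23-30 | C 30-37 |
Completion: A=7  B=30  C=37  D=2  E=12  F=23  G=17
Turnaround (C−A): A=7  B=30  C=37  D=2  E=12  F=23  G=17
Turnaround = completion − arrival: A=7, B=30, C=37, D=2, E=12, F=23, G=17
Total turnaround = 7 + 30 + 37 + 2 + 12 + 23 + 17 = 128

128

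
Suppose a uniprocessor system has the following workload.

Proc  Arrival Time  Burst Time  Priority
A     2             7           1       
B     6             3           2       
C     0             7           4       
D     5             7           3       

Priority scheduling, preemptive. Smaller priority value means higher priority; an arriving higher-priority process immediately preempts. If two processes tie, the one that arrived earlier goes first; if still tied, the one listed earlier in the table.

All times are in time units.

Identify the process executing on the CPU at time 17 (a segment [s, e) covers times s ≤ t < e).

D

Gantt: | C 0-2 | A 2-9 | B 9-12 | D 12-19 | C 19-24 |
Completion: A=9  B=12  C=24  D=19
Turnaround (C−A): A=7  B=6  C=24  D=14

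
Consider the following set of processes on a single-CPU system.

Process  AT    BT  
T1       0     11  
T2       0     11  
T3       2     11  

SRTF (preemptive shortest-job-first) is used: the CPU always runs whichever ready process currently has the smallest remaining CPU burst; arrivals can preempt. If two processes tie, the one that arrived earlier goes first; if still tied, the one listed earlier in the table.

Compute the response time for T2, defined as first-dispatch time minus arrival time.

11

Timeline: | T1 0-11 | T2 11-22 | T3 22-33 |
Completion: T1=11  T2=22  T3=33
Turnaround (C−A): T1=11  T2=22  T3=31
Response(T2) = first start − arrival = 11 − 0 = 11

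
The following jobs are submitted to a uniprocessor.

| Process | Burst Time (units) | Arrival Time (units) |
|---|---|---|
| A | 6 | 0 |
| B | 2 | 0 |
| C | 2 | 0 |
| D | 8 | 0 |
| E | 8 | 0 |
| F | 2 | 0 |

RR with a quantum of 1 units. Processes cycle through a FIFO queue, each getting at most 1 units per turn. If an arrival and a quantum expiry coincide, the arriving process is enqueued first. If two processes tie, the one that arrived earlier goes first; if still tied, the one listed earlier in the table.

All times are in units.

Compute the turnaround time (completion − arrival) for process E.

28

Schedule: | A 0-1 | B 1-2 | C 2-3 | D 3-4 | E 4-5 | F 5-6 | A 6-7 | B 7-8 | C 8-9 | D 9-10 | E 10-11 | F 11-12 | A 12-13 | D 13-14 | E 14-15 | A 15-16 | D 16-17 | E 17-18 | A 18-19 | D 19-20 | E 20-21 | A 21-22 | D 22-23 | E 23-24 | D 24-25 | E 25-26 | D 26-27 | E 27-28 |
Completion: A=22  B=8  C=9  D=27  E=28  F=12
Turnaround (C−A): A=22  B=8  C=9  D=27  E=28  F=12
Turnaround(E) = completion − arrival = 28 − 0 = 28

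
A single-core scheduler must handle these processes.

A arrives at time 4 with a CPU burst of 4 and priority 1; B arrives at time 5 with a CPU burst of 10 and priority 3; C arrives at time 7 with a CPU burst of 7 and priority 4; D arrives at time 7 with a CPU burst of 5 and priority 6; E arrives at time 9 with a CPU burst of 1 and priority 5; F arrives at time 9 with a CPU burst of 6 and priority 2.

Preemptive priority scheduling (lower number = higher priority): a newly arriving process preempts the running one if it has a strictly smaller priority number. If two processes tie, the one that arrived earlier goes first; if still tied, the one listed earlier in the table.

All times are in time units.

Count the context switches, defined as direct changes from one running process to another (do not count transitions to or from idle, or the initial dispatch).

Timeline: | idle 0-4 | A 4-8 | B 8-9 | F 9-15 | B 15-24 | C 24-31 | E 31-32 | D 32-37 |
Completion: A=8  B=24  C=31  D=37  E=32  F=15
Turnaround (C−A): A=4  B=19  C=24  D=30  E=23  F=6

6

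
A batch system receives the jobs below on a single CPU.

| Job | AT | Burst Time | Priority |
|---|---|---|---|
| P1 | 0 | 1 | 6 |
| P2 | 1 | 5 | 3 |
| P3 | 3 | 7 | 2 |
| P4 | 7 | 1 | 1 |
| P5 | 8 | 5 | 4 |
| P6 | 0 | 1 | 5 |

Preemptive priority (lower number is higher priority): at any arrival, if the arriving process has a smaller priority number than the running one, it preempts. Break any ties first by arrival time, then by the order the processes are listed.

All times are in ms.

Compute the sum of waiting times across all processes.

Schedule: | P6 0-1 | P2 1-3 | P3 3-7 | P4 7-8 | P3 8-11 | P2 11-14 | P5 14-19 | P1 19-20 |
Completion: P1=20  P2=14  P3=11  P4=8  P5=19  P6=1
Turnaround (C−A): P1=20  P2=13  P3=8  P4=1  P5=11  P6=1
Waiting = turnaround − burst: P1=19, P2=8, P3=1, P4=0, P5=6, P6=0
Total waiting = 19 + 8 + 1 + 0 + 6 + 0 = 34

34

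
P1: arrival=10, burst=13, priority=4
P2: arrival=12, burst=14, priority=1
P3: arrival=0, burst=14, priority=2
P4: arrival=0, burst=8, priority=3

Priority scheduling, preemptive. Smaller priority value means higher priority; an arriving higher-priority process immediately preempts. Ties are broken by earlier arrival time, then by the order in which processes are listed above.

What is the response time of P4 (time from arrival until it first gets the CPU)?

Gantt: | P3 0-12 | P2 12-26 | P3 26-28 | P4 28-36 | P1 36-49 |
Completion: P1=49  P2=26  P3=28  P4=36
Response(P4) = first start − arrival = 28 − 0 = 28

28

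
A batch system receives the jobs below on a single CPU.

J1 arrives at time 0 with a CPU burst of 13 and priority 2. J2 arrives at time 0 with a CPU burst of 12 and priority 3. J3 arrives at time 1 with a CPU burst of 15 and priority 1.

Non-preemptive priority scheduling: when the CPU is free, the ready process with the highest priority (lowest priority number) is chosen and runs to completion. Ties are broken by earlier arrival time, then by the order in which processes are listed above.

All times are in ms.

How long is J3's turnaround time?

27

Schedule: | J1 0-13 | J3 13-28 | J2 28-40 |
Completion: J1=13  J2=40  J3=28
Turnaround (C−A): J1=13  J2=40  J3=27
Turnaround(J3) = completion − arrival = 28 − 1 = 27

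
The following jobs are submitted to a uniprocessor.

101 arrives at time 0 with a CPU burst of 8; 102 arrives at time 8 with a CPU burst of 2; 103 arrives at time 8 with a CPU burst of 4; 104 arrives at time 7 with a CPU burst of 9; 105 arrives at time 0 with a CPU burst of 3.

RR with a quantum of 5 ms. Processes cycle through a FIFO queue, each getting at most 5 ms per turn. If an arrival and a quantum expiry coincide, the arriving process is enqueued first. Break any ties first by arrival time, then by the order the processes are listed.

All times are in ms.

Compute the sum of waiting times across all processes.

36

Schedule: | 101 0-5 | 105 5-8 | 101 8-11 | 104 11-16 | 102 16-18 | 103 18-22 | 104 22-26 |
Completion: 101=11  102=18  103=22  104=26  105=8
Waiting = turnaround − burst: 101=3, 102=8, 103=10, 104=10, 105=5
Total waiting = 3 + 8 + 10 + 10 + 5 = 36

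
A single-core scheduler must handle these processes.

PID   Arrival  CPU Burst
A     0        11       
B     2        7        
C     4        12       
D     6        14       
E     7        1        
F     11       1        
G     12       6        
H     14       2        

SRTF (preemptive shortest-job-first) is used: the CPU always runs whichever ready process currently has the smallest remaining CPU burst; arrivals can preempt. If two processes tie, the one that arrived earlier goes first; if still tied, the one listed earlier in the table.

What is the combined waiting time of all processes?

Timeline: | A 0-2 | B 2-7 | E 7-8 | B 8-10 | A 10-11 | F 11-12 | G 12-14 | H 14-16 | G 16-20 | A 20-28 | C 28-40 | D 40-54 |
Completion: A=28  B=10  C=40  D=54  E=8  F=12  G=20  H=16
Turnaround (C−A): A=28  B=8  C=36  D=48  E=1  F=1  G=8  H=2
Waiting = turnaround − burst: A=17, B=1, C=24, D=34, E=0, F=0, G=2, H=0
Total waiting = 17 + 1 + 24 + 34 + 0 + 0 + 2 + 0 = 78

78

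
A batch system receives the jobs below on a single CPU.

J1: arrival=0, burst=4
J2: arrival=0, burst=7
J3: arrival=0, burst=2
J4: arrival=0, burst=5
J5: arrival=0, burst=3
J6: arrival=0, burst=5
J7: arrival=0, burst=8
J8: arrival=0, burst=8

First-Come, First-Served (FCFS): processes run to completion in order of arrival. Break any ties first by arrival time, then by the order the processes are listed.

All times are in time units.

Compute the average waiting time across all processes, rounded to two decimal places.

15.88

Schedule: | J1 0-4 | J2 4-11 | J3 11-13 | J4 13-18 | J5 18-21 | J6 21-26 | J7 26-34 | J8 34-42 |
Completion: J1=4  J2=11  J3=13  J4=18  J5=21  J6=26  J7=34  J8=42
Turnaround (C−A): J1=4  J2=11  J3=13  J4=18  J5=21  J6=26  J7=34  J8=42
Waiting times: J1=0, J2=4, J3=11, J4=13, J5=18, J6=21, J7=26, J8=34
Average waiting = (0+4+11+13+18+21+26+34) / 8 = 127/8 = 15.88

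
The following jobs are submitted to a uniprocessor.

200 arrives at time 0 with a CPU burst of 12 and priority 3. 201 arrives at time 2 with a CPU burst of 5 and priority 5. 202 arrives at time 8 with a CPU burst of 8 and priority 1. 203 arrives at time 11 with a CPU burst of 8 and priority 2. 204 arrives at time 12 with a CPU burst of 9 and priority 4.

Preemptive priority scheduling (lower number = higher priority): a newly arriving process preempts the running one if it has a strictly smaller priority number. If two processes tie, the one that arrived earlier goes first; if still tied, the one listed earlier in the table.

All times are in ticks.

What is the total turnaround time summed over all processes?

Schedule: | 200 0-8 | 202 8-16 | 203 16-24 | 200 24-28 | 204 28-37 | 201 37-42 |
Completion: 200=28  201=42  202=16  203=24  204=37
Turnaround (C−A): 200=28  201=40  202=8  203=13  204=25
Turnaround = completion − arrival: 200=28, 201=40, 202=8, 203=13, 204=25
Total turnaround = 28 + 40 + 8 + 13 + 25 = 114

114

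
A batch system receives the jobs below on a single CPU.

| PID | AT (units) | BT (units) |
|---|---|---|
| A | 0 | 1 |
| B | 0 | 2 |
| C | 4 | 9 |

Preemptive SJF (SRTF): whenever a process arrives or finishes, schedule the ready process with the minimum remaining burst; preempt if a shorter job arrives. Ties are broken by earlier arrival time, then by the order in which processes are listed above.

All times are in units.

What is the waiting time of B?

Schedule: | A 0-1 | B 1-3 | idle 3-4 | C 4-13 |
Completion: A=1  B=3  C=13
Waiting(B) = turnaround − burst = 3 − 2 = 1

1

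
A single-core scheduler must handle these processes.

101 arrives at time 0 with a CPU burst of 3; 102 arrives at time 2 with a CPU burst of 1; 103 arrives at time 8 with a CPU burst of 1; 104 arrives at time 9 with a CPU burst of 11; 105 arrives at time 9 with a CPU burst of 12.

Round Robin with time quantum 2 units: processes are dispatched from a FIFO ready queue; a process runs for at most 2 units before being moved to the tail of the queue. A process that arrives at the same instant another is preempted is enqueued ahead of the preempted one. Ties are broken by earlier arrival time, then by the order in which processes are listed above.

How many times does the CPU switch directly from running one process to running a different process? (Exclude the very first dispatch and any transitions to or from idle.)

Gantt: | 101 0-2 | 102 2-3 | 101 3-4 | idle 4-8 | 103 8-9 | 104 9-11 | 105 11-13 | 104 13-15 | 105 15-17 | 104 17-19 | 105 19-21 | 104 21-23 | 105 23-25 | 104 25-27 | 105 27-29 | 104 29-30 | 105 30-32 |
Completion: 101=4  102=3  103=9  104=30  105=32

14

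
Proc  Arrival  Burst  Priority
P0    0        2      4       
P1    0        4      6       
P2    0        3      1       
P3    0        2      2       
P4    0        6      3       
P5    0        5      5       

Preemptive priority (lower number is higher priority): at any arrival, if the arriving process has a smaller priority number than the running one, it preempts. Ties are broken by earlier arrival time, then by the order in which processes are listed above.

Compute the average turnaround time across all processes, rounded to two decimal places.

12.00

Schedule: | P2 0-3 | P3 3-5 | P4 5-11 | P0 11-13 | P5 13-18 | P1 18-22 |
Completion: P0=13  P1=22  P2=3  P3=5  P4=11  P5=18
Turnaround times: P0=13, P1=22, P2=3, P3=5, P4=11, P5=18
Average turnaround = (13+22+3+5+11+18) / 6 = 72/6 = 12.00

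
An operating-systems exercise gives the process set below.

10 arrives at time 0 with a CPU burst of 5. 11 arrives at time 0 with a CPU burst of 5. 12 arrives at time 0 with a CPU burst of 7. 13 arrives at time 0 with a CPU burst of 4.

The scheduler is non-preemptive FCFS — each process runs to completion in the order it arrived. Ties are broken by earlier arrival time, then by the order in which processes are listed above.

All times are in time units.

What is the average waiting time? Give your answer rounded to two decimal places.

8.00

Timeline: | 10 0-5 | 11 5-10 | 12 10-17 | 13 17-21 |
Completion: 10=5  11=10  12=17  13=21
Turnaround (C−A): 10=5  11=10  12=17  13=21
Waiting times: 10=0, 11=5, 12=10, 13=17
Average waiting = (0+5+10+17) / 4 = 32/4 = 8.00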